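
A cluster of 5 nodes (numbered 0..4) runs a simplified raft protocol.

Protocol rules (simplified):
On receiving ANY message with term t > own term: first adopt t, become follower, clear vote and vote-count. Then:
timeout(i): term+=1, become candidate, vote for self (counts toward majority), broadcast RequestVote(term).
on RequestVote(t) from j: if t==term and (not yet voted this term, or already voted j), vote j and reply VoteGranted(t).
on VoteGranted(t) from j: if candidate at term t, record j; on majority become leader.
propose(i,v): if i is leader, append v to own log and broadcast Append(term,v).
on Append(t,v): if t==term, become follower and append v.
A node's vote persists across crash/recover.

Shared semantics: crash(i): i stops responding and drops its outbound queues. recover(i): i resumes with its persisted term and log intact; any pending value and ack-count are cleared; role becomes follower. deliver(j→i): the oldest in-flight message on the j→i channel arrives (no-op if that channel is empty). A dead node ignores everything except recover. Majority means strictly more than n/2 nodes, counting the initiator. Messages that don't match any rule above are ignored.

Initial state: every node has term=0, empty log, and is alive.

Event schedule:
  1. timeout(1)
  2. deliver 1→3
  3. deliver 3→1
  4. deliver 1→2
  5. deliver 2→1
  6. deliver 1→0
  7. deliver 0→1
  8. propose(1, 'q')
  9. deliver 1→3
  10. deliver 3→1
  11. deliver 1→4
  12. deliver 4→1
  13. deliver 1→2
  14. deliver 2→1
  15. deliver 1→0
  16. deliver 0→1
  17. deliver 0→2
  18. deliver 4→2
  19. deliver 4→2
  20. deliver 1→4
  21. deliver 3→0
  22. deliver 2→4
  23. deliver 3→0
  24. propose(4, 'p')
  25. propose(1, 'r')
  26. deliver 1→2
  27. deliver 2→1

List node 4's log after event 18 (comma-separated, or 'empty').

empty

[1] timeout(1) → N1(cand t1 [-])
[2] deliver 1→3 → N3(foll t1 [-])
[3] deliver 3→1 → ∅
[4] deliver 1→2 → N2(foll t1 [-])
[5] deliver 2→1 → N1(lead t1 [-])
[6] deliver 1→0 → N0(foll t1 [-])
[7] deliver 0→1 → ∅
[8] propose(1,'q') → N1(lead t1 [q])
[9] deliver 1→3 → N3(foll t1 [q])
[10] deliver 3→1 → ∅
[11] deliver 1→4 → N4(foll t1 [-])
[12] deliver 4→1 → ∅
[13] deliver 1→2 → N2(foll t1 [q])
[14] deliver 2→1 → ∅
[15] deliver 1→0 → N0(foll t1 [q])
[16] deliver 0→1 → ∅
[17] deliver 0→2 → ∅
[18] deliver 4→2 → ∅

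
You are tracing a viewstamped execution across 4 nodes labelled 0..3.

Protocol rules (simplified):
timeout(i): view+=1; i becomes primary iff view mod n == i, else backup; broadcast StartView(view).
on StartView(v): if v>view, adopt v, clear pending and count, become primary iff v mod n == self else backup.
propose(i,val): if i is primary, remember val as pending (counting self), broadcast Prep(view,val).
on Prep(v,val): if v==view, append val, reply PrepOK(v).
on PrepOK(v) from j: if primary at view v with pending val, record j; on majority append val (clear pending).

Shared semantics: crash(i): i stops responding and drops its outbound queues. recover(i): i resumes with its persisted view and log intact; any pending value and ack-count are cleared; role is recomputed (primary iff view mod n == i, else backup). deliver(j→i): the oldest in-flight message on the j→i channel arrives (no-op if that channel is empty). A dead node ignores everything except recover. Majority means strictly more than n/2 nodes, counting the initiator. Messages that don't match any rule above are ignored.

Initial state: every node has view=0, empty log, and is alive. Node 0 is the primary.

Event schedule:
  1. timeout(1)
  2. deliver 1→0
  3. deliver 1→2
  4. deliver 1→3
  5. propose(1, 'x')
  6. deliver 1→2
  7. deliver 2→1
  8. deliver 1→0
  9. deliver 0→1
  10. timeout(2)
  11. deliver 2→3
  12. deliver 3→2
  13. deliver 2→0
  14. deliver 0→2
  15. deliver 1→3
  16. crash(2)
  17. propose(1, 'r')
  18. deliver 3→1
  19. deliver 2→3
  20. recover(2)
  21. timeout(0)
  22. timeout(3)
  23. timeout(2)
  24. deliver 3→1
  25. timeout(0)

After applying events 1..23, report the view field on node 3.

3

1. timeout(1):  <1:prim v1 ->
2. deliver 1→0:  <0:back v1 ->
3. deliver 1→2:  <2:back v1 ->
4. deliver 1→3:  <3:back v1 ->
5. propose(1,'x'):  nop
6. deliver 1→2:  <2:back v1 x>
7. deliver 2→1:  nop
8. deliver 1→0:  <0:back v1 x>
9. deliver 0→1:  <1:prim v1 x>
10. timeout(2):  <2:prim v2 x>
11. deliver 2→3:  <3:back v2 ->
12. deliver 3→2:  nop
13. deliver 2→0:  <0:back v2 x>
14. deliver 0→2:  nop
15. deliver 1→3:  nop
16. crash(2):  <2:✗prim v2 x>
17. propose(1,'r'):  nop
18. deliver 3→1:  nop
19. deliver 2→3:  nop
20. recover(2):  <2:prim v2 x>
21. timeout(0):  <0:back v3 x>
22. timeout(3):  <3:prim v3 ->
23. timeout(2):  <2:back v3 x>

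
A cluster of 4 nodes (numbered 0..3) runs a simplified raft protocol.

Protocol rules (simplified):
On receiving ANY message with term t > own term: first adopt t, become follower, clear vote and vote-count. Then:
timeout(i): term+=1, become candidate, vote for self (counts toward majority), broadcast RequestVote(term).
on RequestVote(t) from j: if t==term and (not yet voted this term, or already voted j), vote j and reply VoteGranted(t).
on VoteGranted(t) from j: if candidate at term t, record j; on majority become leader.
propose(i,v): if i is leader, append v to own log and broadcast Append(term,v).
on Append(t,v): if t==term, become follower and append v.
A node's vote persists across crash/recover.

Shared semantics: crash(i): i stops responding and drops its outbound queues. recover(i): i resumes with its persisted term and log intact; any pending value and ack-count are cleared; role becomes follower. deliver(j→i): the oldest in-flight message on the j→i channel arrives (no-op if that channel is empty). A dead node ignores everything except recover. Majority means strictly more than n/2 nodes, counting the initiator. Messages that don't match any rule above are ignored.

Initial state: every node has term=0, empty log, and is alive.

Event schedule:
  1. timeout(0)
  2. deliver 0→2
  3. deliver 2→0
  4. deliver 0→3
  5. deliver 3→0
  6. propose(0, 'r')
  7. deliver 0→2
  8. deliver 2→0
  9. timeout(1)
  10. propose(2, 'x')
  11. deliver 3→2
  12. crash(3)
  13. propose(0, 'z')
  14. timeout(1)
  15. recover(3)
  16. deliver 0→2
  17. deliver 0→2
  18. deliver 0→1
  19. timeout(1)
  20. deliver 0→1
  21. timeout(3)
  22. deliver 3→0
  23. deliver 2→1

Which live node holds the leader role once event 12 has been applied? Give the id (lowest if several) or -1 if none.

[1] timeout(0) → N0(cand t1 [-])
[2] deliver 0→2 → N2(foll t1 [-])
[3] deliver 2→0 → ∅
[4] deliver 0→3 → N3(foll t1 [-])
[5] deliver 3→0 → N0(lead t1 [-])
[6] propose(0,'r') → N0(lead t1 [r])
[7] deliver 0→2 → N2(foll t1 [r])
[8] deliver 2→0 → ∅
[9] timeout(1) → N1(cand t1 [-])
[10] propose(2,'x') → ∅
[11] deliver 3→2 → ∅
[12] crash(3) → N3(✗foll t1 [-])

0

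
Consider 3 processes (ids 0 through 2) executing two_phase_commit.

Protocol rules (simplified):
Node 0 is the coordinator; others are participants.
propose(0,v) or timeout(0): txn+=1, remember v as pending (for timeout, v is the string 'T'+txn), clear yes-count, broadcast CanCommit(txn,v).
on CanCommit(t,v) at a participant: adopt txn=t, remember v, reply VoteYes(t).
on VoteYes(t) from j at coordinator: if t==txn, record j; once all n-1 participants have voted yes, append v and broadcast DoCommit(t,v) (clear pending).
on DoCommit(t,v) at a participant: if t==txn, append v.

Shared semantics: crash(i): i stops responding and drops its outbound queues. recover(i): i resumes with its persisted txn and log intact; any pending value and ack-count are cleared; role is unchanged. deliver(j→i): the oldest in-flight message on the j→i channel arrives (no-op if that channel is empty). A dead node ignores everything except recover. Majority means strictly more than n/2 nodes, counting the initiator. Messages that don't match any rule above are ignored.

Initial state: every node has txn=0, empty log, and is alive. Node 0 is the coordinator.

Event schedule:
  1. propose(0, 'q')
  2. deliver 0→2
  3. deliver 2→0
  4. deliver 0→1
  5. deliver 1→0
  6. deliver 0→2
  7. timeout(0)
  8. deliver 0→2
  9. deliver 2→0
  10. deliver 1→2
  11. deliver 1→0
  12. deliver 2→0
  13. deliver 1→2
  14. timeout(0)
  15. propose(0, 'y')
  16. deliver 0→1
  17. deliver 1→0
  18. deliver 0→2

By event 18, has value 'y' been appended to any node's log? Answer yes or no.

no

e1 propose(0,'q'): 0[coor,t=1,-]
e2 deliver 0→2: 2[part,t=1,-]
e3 deliver 2→0: ·
e4 deliver 0→1: 1[part,t=1,-]
e5 deliver 1→0: 0[coor,t=1,q]
e6 deliver 0→2: 2[part,t=1,q]
e7 timeout(0): 0[coor,t=2,q]
e8 deliver 0→2: 2[part,t=2,q]
e9 deliver 2→0: ·
e10 deliver 1→2: ·
e11 deliver 1→0: ·
e12 deliver 2→0: ·
e13 deliver 1→2: ·
e14 timeout(0): 0[coor,t=3,q]
e15 propose(0,'y'): 0[coor,t=4,q]
e16 deliver 0→1: 1[part,t=1,q]
e17 deliver 1→0: ·
e18 deliver 0→2: 2[part,t=3,q]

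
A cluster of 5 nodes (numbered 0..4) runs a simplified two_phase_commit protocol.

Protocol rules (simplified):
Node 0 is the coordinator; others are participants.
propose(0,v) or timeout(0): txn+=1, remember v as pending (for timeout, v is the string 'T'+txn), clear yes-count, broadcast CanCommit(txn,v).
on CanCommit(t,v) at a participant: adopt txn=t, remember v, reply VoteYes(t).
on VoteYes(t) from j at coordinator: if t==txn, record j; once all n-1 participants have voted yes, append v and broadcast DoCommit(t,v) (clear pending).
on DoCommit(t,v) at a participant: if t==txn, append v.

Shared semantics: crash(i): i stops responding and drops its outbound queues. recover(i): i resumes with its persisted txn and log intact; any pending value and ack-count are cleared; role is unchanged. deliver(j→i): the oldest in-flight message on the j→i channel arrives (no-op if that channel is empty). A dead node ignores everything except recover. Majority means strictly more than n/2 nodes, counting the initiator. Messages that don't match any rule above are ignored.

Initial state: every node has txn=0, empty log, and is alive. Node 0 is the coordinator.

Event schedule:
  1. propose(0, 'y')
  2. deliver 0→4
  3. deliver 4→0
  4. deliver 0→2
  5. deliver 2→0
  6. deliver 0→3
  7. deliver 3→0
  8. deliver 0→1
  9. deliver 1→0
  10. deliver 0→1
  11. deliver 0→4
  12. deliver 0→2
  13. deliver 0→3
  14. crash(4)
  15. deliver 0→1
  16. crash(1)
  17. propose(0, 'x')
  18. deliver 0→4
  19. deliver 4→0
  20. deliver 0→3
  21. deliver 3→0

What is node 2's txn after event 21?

1

[1] propose(0,'y') → N0(coor t1 [-])
[2] deliver 0→4 → N4(part t1 [-])
[3] deliver 4→0 → ∅
[4] deliver 0→2 → N2(part t1 [-])
[5] deliver 2→0 → ∅
[6] deliver 0→3 → N3(part t1 [-])
[7] deliver 3→0 → ∅
[8] deliver 0→1 → N1(part t1 [-])
[9] deliver 1→0 → N0(coor t1 [y])
[10] deliver 0→1 → N1(part t1 [y])
[11] deliver 0→4 → N4(part t1 [y])
[12] deliver 0→2 → N2(part t1 [y])
[13] deliver 0→3 → N3(part t1 [y])
[14] crash(4) → N4(✗part t1 [y])
[15] deliver 0→1 → ∅
[16] crash(1) → N1(✗part t1 [y])
[17] propose(0,'x') → N0(coor t2 [y])
[18] deliver 0→4 → ∅
[19] deliver 4→0 → ∅
[20] deliver 0→3 → N3(part t2 [y])
[21] deliver 3→0 → ∅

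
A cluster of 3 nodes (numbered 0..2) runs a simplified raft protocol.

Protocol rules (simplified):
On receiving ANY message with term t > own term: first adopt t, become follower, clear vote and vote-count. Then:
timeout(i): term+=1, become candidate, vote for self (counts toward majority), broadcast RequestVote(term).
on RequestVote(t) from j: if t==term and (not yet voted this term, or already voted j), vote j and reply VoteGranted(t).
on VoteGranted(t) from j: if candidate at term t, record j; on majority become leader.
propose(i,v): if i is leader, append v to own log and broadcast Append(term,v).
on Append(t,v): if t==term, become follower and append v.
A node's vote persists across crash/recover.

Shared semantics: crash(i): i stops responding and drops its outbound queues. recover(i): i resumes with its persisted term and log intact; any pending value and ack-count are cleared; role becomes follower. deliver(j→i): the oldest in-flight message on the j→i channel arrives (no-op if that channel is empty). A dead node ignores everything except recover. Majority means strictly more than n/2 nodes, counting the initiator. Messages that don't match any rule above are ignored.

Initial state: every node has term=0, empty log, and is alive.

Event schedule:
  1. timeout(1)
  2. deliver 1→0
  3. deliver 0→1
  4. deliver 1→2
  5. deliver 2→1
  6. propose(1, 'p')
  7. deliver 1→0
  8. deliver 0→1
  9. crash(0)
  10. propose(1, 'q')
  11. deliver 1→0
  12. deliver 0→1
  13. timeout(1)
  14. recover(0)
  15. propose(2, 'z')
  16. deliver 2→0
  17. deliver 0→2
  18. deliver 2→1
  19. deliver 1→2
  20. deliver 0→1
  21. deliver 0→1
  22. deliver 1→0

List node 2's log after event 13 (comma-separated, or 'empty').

empty

[1] timeout(1) → N1(cand t1 [-])
[2] deliver 1→0 → N0(foll t1 [-])
[3] deliver 0→1 → N1(lead t1 [-])
[4] deliver 1→2 → N2(foll t1 [-])
[5] deliver 2→1 → ∅
[6] propose(1,'p') → N1(lead t1 [p])
[7] deliver 1→0 → N0(foll t1 [p])
[8] deliver 0→1 → ∅
[9] crash(0) → N0(✗foll t1 [p])
[10] propose(1,'q') → N1(lead t1 [p,q])
[11] deliver 1→0 → ∅
[12] deliver 0→1 → ∅
[13] timeout(1) → N1(cand t2 [p,q])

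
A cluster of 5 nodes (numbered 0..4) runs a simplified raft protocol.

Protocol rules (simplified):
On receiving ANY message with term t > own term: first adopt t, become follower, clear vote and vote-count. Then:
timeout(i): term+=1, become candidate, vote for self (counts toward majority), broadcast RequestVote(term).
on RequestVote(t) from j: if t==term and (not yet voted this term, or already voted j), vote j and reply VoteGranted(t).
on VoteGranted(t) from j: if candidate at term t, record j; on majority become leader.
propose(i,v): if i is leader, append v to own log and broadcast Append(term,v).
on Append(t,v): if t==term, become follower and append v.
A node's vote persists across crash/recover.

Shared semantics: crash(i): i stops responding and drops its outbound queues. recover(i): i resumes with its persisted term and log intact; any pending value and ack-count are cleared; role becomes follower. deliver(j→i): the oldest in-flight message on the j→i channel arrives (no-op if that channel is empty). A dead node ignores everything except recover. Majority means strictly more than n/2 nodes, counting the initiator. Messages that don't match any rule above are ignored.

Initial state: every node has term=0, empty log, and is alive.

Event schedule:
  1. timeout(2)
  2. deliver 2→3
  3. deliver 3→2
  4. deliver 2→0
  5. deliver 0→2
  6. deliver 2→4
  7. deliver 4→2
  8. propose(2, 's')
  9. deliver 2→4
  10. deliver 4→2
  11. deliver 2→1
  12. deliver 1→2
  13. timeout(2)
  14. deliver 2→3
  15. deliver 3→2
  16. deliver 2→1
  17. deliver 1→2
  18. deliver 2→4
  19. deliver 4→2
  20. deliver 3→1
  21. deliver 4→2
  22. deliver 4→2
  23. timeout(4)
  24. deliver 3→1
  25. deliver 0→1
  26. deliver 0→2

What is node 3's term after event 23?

1

[1] timeout(2) → N2(cand t1 [-])
[2] deliver 2→3 → N3(foll t1 [-])
[3] deliver 3→2 → ∅
[4] deliver 2→0 → N0(foll t1 [-])
[5] deliver 0→2 → N2(lead t1 [-])
[6] deliver 2→4 → N4(foll t1 [-])
[7] deliver 4→2 → ∅
[8] propose(2,'s') → N2(lead t1 [s])
[9] deliver 2→4 → N4(foll t1 [s])
[10] deliver 4→2 → ∅
[11] deliver 2→1 → N1(foll t1 [-])
[12] deliver 1→2 → ∅
[13] timeout(2) → N2(cand t2 [s])
[14] deliver 2→3 → N3(foll t1 [s])
[15] deliver 3→2 → ∅
[16] deliver 2→1 → N1(foll t1 [s])
[17] deliver 1→2 → ∅
[18] deliver 2→4 → N4(foll t2 [s])
[19] deliver 4→2 → ∅
[20] deliver 3→1 → ∅
[21] deliver 4→2 → ∅
[22] deliver 4→2 → ∅
[23] timeout(4) → N4(cand t3 [s])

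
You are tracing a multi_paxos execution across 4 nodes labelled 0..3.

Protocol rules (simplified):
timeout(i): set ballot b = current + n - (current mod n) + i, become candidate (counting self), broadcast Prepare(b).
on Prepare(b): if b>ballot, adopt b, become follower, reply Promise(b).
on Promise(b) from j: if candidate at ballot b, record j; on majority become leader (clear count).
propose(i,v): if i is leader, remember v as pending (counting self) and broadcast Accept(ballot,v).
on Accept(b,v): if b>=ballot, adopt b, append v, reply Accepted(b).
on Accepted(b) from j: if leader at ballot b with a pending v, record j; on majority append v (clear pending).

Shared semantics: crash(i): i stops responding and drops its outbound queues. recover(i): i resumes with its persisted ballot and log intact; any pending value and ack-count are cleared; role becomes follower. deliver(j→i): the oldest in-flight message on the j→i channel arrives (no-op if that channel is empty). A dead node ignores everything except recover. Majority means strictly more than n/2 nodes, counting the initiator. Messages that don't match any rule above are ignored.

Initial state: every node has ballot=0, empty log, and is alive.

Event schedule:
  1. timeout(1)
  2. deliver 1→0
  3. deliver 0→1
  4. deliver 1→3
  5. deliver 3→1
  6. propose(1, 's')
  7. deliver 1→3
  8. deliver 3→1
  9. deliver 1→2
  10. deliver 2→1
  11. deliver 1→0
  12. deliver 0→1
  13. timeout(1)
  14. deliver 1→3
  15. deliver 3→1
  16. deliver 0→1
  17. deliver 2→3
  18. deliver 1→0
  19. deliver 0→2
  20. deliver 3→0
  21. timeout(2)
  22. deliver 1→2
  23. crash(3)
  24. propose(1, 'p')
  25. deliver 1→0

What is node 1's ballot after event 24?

9

1. timeout(1):  <1:cand b5 ->
2. deliver 1→0:  <0:foll b5 ->
3. deliver 0→1:  nop
4. deliver 1→3:  <3:foll b5 ->
5. deliver 3→1:  <1:lead b5 ->
6. propose(1,'s'):  nop
7. deliver 1→3:  <3:foll b5 s>
8. deliver 3→1:  nop
9. deliver 1→2:  <2:foll b5 ->
10. deliver 2→1:  nop
11. deliver 1→0:  <0:foll b5 s>
12. deliver 0→1:  <1:lead b5 s>
13. timeout(1):  <1:cand b9 s>
14. deliver 1→3:  <3:foll b9 s>
15. deliver 3→1:  nop
16. deliver 0→1:  nop
17. deliver 2→3:  nop
18. deliver 1→0:  <0:foll b9 s>
19. deliver 0→2:  nop
20. deliver 3→0:  nop
21. timeout(2):  <2:cand b10 ->
22. deliver 1→2:  nop
23. crash(3):  <3:✗foll b9 s>
24. propose(1,'p'):  nop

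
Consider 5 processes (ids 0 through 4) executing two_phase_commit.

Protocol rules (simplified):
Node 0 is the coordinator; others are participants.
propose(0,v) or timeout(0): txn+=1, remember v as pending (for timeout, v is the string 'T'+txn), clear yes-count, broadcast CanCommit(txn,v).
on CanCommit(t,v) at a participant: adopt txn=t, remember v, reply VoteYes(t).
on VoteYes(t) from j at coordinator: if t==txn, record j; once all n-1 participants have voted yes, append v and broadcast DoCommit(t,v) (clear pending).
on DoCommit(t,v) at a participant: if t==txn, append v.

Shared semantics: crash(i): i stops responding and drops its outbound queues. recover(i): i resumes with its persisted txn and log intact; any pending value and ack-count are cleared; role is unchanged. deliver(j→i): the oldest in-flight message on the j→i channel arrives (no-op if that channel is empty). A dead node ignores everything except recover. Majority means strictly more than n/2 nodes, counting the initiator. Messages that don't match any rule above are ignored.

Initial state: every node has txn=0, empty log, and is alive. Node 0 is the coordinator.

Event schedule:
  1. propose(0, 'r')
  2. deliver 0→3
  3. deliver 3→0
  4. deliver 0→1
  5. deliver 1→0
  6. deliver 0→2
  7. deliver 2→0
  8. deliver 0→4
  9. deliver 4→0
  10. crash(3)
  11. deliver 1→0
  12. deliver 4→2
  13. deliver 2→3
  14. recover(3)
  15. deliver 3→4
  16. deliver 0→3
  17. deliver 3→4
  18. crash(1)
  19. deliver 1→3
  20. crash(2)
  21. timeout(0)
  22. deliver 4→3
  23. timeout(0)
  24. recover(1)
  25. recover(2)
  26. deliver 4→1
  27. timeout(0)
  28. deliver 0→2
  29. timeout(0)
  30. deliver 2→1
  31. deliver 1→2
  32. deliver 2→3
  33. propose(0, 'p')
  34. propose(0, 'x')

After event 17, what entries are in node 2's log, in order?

empty

[1] propose(0,'r') → N0(coor t1 [-])
[2] deliver 0→3 → N3(part t1 [-])
[3] deliver 3→0 → ∅
[4] deliver 0→1 → N1(part t1 [-])
[5] deliver 1→0 → ∅
[6] deliver 0→2 → N2(part t1 [-])
[7] deliver 2→0 → ∅
[8] deliver 0→4 → N4(part t1 [-])
[9] deliver 4→0 → N0(coor t1 [r])
[10] crash(3) → N3(✗part t1 [-])
[11] deliver 1→0 → ∅
[12] deliver 4→2 → ∅
[13] deliver 2→3 → ∅
[14] recover(3) → N3(part t1 [-])
[15] deliver 3→4 → ∅
[16] deliver 0→3 → N3(part t1 [r])
[17] deliver 3→4 → ∅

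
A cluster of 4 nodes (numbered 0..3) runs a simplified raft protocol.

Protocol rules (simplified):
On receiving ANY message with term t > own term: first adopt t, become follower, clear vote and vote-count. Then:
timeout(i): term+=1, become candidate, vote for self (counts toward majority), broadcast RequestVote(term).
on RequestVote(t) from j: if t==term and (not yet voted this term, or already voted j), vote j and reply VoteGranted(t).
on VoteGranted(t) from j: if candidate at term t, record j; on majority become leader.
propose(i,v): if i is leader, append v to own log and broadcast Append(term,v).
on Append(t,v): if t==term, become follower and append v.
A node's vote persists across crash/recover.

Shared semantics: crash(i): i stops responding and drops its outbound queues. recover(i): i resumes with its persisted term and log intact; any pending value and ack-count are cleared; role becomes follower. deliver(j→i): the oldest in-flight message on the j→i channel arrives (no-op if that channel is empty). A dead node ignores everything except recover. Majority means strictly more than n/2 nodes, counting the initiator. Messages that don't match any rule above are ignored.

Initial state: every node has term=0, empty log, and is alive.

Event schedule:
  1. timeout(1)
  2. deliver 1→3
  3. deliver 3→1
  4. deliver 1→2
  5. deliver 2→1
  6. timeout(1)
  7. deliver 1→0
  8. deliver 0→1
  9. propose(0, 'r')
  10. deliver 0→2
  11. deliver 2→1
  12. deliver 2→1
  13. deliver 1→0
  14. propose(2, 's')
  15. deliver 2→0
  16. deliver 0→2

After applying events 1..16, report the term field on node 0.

2

[1] timeout(1) → N1(cand t1 [-])
[2] deliver 1→3 → N3(foll t1 [-])
[3] deliver 3→1 → ∅
[4] deliver 1→2 → N2(foll t1 [-])
[5] deliver 2→1 → N1(lead t1 [-])
[6] timeout(1) → N1(cand t2 [-])
[7] deliver 1→0 → N0(foll t1 [-])
[8] deliver 0→1 → ∅
[9] propose(0,'r') → ∅
[10] deliver 0→2 → ∅
[11] deliver 2→1 → ∅
[12] deliver 2→1 → ∅
[13] deliver 1→0 → N0(foll t2 [-])
[14] propose(2,'s') → ∅
[15] deliver 2→0 → ∅
[16] deliver 0→2 → ∅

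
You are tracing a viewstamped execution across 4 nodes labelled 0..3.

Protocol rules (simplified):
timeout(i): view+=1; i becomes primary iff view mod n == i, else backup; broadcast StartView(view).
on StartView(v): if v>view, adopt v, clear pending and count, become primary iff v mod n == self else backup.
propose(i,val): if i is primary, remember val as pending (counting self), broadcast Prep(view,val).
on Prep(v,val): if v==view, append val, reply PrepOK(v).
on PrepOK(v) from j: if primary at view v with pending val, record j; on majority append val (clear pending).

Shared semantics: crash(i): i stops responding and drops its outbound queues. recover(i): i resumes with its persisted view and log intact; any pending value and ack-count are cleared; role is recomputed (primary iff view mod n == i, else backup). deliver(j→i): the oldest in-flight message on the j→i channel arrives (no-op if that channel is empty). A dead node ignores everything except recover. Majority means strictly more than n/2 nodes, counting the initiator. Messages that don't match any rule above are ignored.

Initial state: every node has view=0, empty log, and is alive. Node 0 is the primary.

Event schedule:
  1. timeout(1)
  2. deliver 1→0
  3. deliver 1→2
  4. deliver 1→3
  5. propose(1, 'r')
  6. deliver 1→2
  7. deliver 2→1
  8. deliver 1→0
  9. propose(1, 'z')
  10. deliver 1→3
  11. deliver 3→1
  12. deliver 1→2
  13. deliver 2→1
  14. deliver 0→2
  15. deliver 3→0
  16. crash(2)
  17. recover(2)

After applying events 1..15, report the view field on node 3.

1

e1 timeout(1): 1[prim,v=1,-]
e2 deliver 1→0: 0[back,v=1,-]
e3 deliver 1→2: 2[back,v=1,-]
e4 deliver 1→3: 3[back,v=1,-]
e5 propose(1,'r'): ·
e6 deliver 1→2: 2[back,v=1,r]
e7 deliver 2→1: ·
e8 deliver 1→0: 0[back,v=1,r]
e9 propose(1,'z'): ·
e10 deliver 1→3: 3[back,v=1,r]
e11 deliver 3→1: ·
e12 deliver 1→2: 2[back,v=1,r,z]
e13 deliver 2→1: 1[prim,v=1,z]
e14 deliver 0→2: ·
e15 deliver 3→0: ·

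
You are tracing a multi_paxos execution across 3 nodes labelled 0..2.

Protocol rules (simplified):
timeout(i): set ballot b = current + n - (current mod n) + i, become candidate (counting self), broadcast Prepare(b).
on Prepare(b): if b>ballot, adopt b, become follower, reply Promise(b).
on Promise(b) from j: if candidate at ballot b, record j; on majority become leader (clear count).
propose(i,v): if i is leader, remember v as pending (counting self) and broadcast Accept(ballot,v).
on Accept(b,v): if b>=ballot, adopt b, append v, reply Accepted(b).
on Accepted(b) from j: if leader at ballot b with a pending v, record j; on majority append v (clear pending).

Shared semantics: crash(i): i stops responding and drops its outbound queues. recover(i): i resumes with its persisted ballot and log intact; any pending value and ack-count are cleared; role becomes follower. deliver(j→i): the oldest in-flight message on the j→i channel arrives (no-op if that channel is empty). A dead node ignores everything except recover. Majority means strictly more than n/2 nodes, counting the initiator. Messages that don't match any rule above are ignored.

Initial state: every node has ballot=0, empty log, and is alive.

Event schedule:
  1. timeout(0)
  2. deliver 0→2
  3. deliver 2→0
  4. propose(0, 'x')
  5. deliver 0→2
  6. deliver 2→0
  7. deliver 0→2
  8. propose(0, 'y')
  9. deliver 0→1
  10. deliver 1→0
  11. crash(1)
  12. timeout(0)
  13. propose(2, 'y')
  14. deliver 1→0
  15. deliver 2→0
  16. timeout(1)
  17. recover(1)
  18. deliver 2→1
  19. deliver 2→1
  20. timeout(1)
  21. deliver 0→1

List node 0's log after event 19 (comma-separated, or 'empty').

step 1 timeout(0): 0={cand,b=3,log=-}
step 2 deliver 0→2: 2={foll,b=3,log=-}
step 3 deliver 2→0: 0={lead,b=3,log=-}
step 4 propose(0,'x'): —
step 5 deliver 0→2: 2={foll,b=3,log=x}
step 6 deliver 2→0: 0={lead,b=3,log=x}
step 7 deliver 0→2: —
step 8 propose(0,'y'): —
step 9 deliver 0→1: 1={foll,b=3,log=-}
step 10 deliver 1→0: —
step 11 crash(1): 1={✗foll,b=3,log=-}
step 12 timeout(0): 0={cand,b=6,log=x}
step 13 propose(2,'y'): —
step 14 deliver 1→0: —
step 15 deliver 2→0: —
step 16 timeout(1): —
step 17 recover(1): 1={foll,b=3,log=-}
step 18 deliver 2→1: —
step 19 deliver 2→1: —

x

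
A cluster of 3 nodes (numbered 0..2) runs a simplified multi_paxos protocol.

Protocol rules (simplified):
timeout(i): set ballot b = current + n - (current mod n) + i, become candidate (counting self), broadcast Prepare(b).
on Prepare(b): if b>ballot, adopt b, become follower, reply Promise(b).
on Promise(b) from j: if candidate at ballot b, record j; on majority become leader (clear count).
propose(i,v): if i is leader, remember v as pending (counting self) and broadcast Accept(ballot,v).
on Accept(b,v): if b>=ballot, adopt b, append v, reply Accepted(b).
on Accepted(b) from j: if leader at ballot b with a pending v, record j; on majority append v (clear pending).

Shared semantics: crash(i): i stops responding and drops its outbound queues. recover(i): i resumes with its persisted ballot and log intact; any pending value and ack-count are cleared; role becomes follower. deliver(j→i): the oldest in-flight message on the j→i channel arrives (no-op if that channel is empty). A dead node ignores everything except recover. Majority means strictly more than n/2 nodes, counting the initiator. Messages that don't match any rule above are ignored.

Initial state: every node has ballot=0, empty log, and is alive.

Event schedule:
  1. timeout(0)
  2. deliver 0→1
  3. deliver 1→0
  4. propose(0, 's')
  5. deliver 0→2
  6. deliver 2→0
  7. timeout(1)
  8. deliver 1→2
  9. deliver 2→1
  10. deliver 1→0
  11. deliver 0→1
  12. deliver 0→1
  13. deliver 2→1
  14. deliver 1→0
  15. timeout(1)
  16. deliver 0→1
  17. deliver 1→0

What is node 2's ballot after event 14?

7

after 1 — timeout(0): n0:cand/b3/[-]
after 2 — deliver 0→1: n1:foll/b3/[-]
after 3 — deliver 1→0: n0:lead/b3/[-]
after 4 — propose(0,'s'): ·
after 5 — deliver 0→2: n2:foll/b3/[-]
after 6 — deliver 2→0: ·
after 7 — timeout(1): n1:cand/b7/[-]
after 8 — deliver 1→2: n2:foll/b7/[-]
after 9 — deliver 2→1: n1:lead/b7/[-]
after 10 — deliver 1→0: n0:foll/b7/[-]
after 11 — deliver 0→1: ·
after 12 — deliver 0→1: ·
after 13 — deliver 2→1: ·
after 14 — deliver 1→0: ·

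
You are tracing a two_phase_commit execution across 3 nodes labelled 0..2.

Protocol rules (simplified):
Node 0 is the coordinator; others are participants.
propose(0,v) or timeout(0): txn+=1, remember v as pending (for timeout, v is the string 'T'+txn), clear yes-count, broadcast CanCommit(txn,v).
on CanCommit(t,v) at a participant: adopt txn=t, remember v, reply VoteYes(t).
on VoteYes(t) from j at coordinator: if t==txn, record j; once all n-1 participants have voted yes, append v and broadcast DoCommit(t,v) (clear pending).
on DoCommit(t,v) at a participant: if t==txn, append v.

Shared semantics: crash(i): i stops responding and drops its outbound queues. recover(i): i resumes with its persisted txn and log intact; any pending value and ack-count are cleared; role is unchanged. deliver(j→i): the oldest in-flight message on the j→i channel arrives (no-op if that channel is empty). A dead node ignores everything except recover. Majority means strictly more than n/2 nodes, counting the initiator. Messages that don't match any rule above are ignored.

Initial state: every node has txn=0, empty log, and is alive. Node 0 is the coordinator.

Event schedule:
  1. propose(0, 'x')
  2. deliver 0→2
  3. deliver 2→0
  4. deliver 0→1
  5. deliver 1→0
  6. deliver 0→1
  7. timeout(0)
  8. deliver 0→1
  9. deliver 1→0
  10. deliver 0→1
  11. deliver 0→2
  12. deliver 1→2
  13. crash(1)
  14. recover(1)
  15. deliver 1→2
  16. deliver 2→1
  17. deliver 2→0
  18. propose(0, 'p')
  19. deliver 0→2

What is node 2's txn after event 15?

1

e1 propose(0,'x'): 0[coor,t=1,-]
e2 deliver 0→2: 2[part,t=1,-]
e3 deliver 2→0: ·
e4 deliver 0→1: 1[part,t=1,-]
e5 deliver 1→0: 0[coor,t=1,x]
e6 deliver 0→1: 1[part,t=1,x]
e7 timeout(0): 0[coor,t=2,x]
e8 deliver 0→1: 1[part,t=2,x]
e9 deliver 1→0: ·
e10 deliver 0→1: ·
e11 deliver 0→2: 2[part,t=1,x]
e12 deliver 1→2: ·
e13 crash(1): 1[✗part,t=2,x]
e14 recover(1): 1[part,t=2,x]
e15 deliver 1→2: ·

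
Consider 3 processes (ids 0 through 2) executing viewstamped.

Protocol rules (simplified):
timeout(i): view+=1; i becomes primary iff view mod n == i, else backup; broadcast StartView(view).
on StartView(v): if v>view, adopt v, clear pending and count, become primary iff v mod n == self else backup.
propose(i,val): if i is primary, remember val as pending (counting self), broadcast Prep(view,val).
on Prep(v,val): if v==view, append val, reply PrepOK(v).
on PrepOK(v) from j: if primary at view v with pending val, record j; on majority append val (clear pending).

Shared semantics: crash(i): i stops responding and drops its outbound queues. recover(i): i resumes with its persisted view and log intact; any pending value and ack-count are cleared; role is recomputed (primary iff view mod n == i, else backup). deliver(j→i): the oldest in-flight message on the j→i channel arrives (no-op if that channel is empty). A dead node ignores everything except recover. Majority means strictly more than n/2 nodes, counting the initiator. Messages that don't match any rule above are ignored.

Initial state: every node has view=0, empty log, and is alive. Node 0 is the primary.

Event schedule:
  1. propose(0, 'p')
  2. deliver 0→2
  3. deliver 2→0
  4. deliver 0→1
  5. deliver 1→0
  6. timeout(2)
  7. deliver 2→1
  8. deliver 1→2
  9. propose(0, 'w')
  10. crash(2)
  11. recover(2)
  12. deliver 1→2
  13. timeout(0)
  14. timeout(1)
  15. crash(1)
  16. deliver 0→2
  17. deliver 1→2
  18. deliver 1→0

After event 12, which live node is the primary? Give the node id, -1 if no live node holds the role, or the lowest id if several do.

[1] propose(0,'p') → ∅
[2] deliver 0→2 → N2(back v0 [p])
[3] deliver 2→0 → N0(prim v0 [p])
[4] deliver 0→1 → N1(back v0 [p])
[5] deliver 1→0 → ∅
[6] timeout(2) → N2(back v1 [p])
[7] deliver 2→1 → N1(prim v1 [p])
[8] deliver 1→2 → ∅
[9] propose(0,'w') → ∅
[10] crash(2) → N2(✗back v1 [p])
[11] recover(2) → N2(back v1 [p])
[12] deliver 1→2 → ∅

0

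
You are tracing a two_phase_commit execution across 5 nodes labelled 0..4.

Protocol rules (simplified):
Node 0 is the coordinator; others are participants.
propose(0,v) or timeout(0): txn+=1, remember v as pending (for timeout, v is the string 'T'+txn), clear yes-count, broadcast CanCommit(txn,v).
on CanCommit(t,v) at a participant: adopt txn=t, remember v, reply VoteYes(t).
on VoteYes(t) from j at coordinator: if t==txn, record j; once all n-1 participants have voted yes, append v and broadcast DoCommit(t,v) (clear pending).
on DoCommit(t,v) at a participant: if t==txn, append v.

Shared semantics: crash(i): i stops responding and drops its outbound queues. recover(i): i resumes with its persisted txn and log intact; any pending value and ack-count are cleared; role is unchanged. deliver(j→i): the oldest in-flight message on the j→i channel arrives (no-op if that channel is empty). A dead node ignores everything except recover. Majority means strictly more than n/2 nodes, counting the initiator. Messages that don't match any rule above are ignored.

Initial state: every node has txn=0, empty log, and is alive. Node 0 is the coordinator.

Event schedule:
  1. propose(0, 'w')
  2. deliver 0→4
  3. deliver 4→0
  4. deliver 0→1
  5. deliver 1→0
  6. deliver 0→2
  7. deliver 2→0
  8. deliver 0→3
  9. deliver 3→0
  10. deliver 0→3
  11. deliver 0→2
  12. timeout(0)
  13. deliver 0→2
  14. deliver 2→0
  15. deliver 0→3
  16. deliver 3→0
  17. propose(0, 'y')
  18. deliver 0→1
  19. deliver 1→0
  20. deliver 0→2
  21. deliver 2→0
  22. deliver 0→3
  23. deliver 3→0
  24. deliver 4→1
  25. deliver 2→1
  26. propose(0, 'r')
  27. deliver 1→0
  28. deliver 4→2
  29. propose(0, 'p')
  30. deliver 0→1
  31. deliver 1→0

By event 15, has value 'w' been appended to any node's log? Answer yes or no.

yes

[1] propose(0,'w') → N0(coor t1 [-])
[2] deliver 0→4 → N4(part t1 [-])
[3] deliver 4→0 → ∅
[4] deliver 0→1 → N1(part t1 [-])
[5] deliver 1→0 → ∅
[6] deliver 0→2 → N2(part t1 [-])
[7] deliver 2→0 → ∅
[8] deliver 0→3 → N3(part t1 [-])
[9] deliver 3→0 → N0(coor t1 [w])
[10] deliver 0→3 → N3(part t1 [w])
[11] deliver 0→2 → N2(part t1 [w])
[12] timeout(0) → N0(coor t2 [w])
[13] deliver 0→2 → N2(part t2 [w])
[14] deliver 2→0 → ∅
[15] deliver 0→3 → N3(part t2 [w])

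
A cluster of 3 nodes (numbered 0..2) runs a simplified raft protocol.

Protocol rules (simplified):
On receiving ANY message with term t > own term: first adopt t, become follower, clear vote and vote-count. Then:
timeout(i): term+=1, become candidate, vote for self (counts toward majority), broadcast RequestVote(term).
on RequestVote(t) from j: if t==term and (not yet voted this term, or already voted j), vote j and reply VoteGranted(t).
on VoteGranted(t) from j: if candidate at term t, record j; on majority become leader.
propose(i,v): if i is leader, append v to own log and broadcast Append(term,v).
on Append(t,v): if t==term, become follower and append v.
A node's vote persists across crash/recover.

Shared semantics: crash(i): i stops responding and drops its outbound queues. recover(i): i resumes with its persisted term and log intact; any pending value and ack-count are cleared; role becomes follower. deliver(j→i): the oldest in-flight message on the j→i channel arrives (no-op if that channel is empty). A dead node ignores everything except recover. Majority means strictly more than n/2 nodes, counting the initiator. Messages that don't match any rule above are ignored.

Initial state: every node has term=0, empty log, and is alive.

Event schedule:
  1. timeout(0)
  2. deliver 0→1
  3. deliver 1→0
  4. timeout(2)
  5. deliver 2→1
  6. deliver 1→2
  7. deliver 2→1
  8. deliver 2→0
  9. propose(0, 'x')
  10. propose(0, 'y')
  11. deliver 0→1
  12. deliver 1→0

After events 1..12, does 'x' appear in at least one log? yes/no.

after 1 — timeout(0): n0:cand/t1/[-]
after 2 — deliver 0→1: n1:foll/t1/[-]
after 3 — deliver 1→0: n0:lead/t1/[-]
after 4 — timeout(2): n2:cand/t1/[-]
after 5 — deliver 2→1: ·
after 6 — deliver 1→2: ·
after 7 — deliver 2→1: ·
after 8 — deliver 2→0: ·
after 9 — propose(0,'x'): n0:lead/t1/[x]
after 10 — propose(0,'y'): n0:lead/t1/[x,y]
after 11 — deliver 0→1: n1:foll/t1/[x]
after 12 — deliver 1→0: ·

yes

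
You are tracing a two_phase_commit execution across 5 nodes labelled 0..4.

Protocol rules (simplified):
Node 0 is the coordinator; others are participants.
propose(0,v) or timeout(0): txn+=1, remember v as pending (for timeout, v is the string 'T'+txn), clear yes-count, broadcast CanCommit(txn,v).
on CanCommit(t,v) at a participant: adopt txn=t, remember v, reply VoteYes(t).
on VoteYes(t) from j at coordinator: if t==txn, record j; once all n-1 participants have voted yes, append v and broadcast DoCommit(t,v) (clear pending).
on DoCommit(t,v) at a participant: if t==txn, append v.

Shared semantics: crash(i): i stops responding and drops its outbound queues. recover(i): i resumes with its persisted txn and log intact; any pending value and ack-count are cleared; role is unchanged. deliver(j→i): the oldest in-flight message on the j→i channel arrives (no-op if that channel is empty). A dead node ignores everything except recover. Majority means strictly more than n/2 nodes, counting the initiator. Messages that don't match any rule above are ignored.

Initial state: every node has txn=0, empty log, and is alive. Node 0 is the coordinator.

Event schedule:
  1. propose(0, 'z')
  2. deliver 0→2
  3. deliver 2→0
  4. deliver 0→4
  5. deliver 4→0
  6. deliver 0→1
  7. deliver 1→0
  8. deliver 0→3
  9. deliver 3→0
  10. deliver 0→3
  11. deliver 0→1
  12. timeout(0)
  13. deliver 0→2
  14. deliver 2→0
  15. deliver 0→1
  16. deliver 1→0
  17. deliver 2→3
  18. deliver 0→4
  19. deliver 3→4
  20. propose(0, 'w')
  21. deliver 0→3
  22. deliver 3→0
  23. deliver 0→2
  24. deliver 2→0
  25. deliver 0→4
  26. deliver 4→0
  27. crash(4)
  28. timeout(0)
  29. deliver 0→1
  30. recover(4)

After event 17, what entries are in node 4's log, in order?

step 1 propose(0,'z'): 0={coor,t=1,log=-}
step 2 deliver 0→2: 2={part,t=1,log=-}
step 3 deliver 2→0: —
step 4 deliver 0→4: 4={part,t=1,log=-}
step 5 deliver 4→0: —
step 6 deliver 0→1: 1={part,t=1,log=-}
step 7 deliver 1→0: —
step 8 deliver 0→3: 3={part,t=1,log=-}
step 9 deliver 3→0: 0={coor,t=1,log=z}
step 10 deliver 0→3: 3={part,t=1,log=z}
step 11 deliver 0→1: 1={part,t=1,log=z}
step 12 timeout(0): 0={coor,t=2,log=z}
step 13 deliver 0→2: 2={part,t=1,log=z}
step 14 deliver 2→0: —
step 15 deliver 0→1: 1={part,t=2,log=z}
step 16 deliver 1→0: —
step 17 deliver 2→3: —

empty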